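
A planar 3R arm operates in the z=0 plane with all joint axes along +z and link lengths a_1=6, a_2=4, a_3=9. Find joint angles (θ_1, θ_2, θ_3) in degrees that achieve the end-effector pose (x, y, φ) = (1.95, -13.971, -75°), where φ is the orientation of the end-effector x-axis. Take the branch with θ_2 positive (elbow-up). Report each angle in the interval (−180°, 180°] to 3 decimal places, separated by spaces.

-135.005 120.003 -59.998

wrist centre = target − a_3·(cos φ, sin φ) = (-0.3794, -5.2777)
cos θ_2 = (27.9977−6²−4²)/(2·6·4) = -0.5000; θ_2 = 120.0032° (elbow-up)
β = atan2(-5.2777,-0.3794) = -94.1115°; ψ = atan2(3.4640,3.9998) = 40.8938°
θ_1 = β − ψ = -135.0053°
θ_3 = φ − θ_1 − θ_2 = -59.9978° (wrapped to (-180°,180°])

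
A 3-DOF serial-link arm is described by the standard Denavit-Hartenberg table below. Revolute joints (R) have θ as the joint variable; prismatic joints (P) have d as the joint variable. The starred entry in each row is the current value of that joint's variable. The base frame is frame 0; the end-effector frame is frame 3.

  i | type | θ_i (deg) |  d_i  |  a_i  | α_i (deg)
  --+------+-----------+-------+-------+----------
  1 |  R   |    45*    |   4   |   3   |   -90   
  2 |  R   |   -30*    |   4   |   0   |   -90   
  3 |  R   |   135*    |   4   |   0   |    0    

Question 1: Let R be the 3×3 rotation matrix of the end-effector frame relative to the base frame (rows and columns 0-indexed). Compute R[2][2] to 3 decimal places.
End-effector z-axis (col 2 of R) = (0.3536,0.3536,-0.8660)
R[2][2] = -0.8660

-0.866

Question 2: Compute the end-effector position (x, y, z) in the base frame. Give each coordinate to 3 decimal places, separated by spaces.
after link 1: o_1 = (2.1213, 2.1213, 4.0000)
after link 2: o_2 = (-0.7071, 4.9497, 4.0000)
after link 3: o_3 = (0.7071, 6.3640, 0.5359)

0.707 6.364 0.536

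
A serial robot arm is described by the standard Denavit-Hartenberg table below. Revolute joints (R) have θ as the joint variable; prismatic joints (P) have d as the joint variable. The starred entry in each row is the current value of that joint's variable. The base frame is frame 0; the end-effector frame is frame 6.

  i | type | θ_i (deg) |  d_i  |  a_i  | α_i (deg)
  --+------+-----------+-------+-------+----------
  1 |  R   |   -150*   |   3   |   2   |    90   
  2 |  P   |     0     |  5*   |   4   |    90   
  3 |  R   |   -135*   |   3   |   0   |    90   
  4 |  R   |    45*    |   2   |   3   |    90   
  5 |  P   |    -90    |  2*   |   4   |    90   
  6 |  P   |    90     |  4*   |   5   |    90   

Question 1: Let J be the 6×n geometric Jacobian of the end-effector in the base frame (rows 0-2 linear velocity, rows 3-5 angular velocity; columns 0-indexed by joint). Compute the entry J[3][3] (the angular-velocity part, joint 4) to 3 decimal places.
axis z_3 = (0.2588,0.9659,0.0000); lever o_n−o_3 = (3.5804,-3.0299,5.6569)
cross product → J_v[:, 3] = (5.4641,-1.4641,-4.2426)
J_ω[:, 3] = z_3
entry J[3][3] = 0.2588

0.259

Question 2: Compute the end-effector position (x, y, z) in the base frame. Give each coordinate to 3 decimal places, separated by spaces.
-4.116 -1.700 5.657

after link 1: o_1 = (-1.7321, -1.0000, 3.0000)
after link 2: o_2 = (-7.6962, 1.3301, 3.0000)
after link 3: o_3 = (-7.6962, 1.3301, 0.0000)
after link 4: o_4 = (-5.1295, 2.7129, -2.1213)
after link 5: o_5 = (-4.7987, -1.5168, -0.7071)
after link 6: o_6 = (-4.1157, -1.6998, 5.6569)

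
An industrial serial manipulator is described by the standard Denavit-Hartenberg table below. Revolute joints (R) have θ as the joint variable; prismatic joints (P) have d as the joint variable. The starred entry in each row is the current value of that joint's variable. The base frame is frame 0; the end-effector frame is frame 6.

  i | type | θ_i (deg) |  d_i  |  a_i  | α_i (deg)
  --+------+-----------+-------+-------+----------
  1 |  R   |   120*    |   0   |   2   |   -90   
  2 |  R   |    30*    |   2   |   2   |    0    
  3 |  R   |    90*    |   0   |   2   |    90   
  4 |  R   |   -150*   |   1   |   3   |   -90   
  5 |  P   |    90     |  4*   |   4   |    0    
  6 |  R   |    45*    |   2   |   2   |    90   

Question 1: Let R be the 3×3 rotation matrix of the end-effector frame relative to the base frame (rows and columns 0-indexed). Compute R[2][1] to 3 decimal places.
-0.433

End-effector y-axis (col 1 of R) = (0.8750,0.2165,-0.4330)
R[2][1] = -0.4330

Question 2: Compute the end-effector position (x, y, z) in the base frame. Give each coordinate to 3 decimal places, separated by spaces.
4.407 0.346 -1.934

after link 1: o_1 = (-1.0000, 1.7321, 0.0000)
after link 2: o_2 = (-3.5981, 2.2321, -1.0000)
after link 3: o_3 = (-3.0981, 1.3660, -2.7321)
after link 4: o_4 = (-2.8816, 3.9910, -0.9821)
after link 5: o_5 = (2.3505, 1.8571, -0.7141)
after link 6: o_6 = (4.4067, 0.3455, -1.9337)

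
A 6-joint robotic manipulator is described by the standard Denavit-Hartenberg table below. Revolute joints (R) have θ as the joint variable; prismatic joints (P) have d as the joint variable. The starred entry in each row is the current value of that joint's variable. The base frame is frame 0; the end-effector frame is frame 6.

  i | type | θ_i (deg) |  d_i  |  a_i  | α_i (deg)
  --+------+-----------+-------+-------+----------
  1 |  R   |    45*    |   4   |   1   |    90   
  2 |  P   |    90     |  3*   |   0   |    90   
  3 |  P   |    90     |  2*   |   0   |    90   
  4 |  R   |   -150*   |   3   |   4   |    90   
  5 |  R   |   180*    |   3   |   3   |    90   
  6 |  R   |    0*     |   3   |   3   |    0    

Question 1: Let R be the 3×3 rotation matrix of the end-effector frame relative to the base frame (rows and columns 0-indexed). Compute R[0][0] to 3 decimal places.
0.966

End-effector x-axis (col 0 of R) = (0.9659,-0.2588,0.0000)
R[0][0] = 0.9659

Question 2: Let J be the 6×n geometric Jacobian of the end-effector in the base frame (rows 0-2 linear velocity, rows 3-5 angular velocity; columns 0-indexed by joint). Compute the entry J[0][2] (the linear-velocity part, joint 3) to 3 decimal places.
prismatic axis z_2 = (0.7071,0.7071,-0.0000)
J_v[:, 2] = z_2; J_ω[:, 2] = (0,0,0)
entry J[0][2] = 0.7071

0.707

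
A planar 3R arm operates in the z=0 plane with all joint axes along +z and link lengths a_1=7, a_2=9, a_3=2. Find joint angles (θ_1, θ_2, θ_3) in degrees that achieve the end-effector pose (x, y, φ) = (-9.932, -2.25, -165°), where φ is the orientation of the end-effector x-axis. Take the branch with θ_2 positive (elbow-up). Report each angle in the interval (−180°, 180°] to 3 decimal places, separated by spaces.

wrist centre = target − a_3·(cos φ, sin φ) = (-8.0001, -1.7324)
cos θ_2 = (67.0035−7²−9²)/(2·7·9) = -0.5000; θ_2 = 119.9982° (elbow-up)
β = atan2(-1.7324,-8.0001) = -167.7817°; ψ = atan2(7.7944,2.5002) = 72.2150°
θ_1 = β − ψ = -239.9968°
θ_3 = φ − θ_1 − θ_2 = -45.0014° (wrapped to (-180°,180°])

120.003 119.998 -45.001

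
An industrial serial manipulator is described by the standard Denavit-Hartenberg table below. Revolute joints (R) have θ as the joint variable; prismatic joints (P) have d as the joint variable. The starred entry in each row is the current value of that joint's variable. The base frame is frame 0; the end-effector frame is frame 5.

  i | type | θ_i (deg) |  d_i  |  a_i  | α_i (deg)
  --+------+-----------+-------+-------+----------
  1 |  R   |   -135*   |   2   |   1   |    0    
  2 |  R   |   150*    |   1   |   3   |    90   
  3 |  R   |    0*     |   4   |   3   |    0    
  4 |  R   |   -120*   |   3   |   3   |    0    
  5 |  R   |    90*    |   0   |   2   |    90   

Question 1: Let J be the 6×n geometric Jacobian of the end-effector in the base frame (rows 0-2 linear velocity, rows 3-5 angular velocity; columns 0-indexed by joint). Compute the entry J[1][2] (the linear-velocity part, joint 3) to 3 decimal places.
0.931

axis z_2 = (0.2588,-0.9659,0.0000); lever o_n−o_2 = (4.9337,-5.9250,-3.5981)
cross product → J_v[:, 2] = (3.4755,0.9313,3.2321)
J_ω[:, 2] = z_2
entry J[1][2] = 0.9313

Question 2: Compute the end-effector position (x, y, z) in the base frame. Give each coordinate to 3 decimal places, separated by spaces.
after link 1: o_1 = (-0.7071, -0.7071, 2.0000)
after link 2: o_2 = (2.1907, 0.0694, 3.0000)
after link 3: o_3 = (6.1237, -3.0179, 3.0000)
after link 4: o_4 = (5.4513, -6.3039, 0.4019)
after link 5: o_5 = (7.1243, -5.8556, -0.5981)

7.124 -5.856 -0.598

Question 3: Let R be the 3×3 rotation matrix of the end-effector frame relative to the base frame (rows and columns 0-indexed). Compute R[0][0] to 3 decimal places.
0.837

End-effector x-axis (col 0 of R) = (0.8365,0.2241,-0.5000)
R[0][0] = 0.8365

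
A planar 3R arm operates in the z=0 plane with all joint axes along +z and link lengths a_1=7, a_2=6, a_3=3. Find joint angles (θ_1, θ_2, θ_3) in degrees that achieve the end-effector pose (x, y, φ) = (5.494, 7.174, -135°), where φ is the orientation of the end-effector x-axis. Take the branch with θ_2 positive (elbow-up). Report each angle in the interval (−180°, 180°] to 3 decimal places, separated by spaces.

29.998 45.001 150.001

wrist centre = target − a_3·(cos φ, sin φ) = (7.6153, 9.2953)
cos θ_2 = (144.3961−7²−6²)/(2·7·6) = 0.7071; θ_2 = 45.0009° (elbow-up)
β = atan2(9.2953,7.6153) = 50.6735°; ψ = atan2(4.2427,11.2426) = 20.6754°
θ_1 = β − ψ = 29.9981°
θ_3 = φ − θ_1 − θ_2 = 150.0011° (wrapped to (-180°,180°])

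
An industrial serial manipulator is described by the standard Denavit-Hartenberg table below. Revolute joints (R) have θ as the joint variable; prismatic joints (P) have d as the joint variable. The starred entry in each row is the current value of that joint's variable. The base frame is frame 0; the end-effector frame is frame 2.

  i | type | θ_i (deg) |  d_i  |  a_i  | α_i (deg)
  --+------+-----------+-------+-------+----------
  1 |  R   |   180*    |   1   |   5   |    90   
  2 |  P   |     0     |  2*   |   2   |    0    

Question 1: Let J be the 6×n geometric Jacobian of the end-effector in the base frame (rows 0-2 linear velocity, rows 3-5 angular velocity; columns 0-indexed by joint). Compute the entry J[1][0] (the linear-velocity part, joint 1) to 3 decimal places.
-7.000

axis z_0 = ẑ; lever o_n−o_0 = (-7.0000,2.0000,1.0000)
cross product → J_v[:, 0] = (-2.0000,-7.0000,0.0000)
J_ω[:, 0] = z_0
entry J[1][0] = -7.0000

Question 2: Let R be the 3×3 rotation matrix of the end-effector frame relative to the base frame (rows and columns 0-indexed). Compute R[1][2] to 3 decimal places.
1.000

End-effector z-axis (col 2 of R) = (0.0000,1.0000,0.0000)
R[1][2] = 1.0000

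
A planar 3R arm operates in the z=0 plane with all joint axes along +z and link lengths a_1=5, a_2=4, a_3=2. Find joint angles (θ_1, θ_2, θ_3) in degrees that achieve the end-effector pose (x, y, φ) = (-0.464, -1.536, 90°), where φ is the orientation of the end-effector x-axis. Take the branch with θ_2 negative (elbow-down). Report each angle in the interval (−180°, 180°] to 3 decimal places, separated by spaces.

wrist centre = target − a_3·(cos φ, sin φ) = (-0.4640, -3.5360)
cos θ_2 = (12.7186−5²−4²)/(2·5·4) = -0.7070; θ_2 = -134.9942° (elbow-down)
β = atan2(-3.5360,-0.4640) = -97.4757°; ψ = atan2(-2.8287,2.1719) = -52.4833°
θ_1 = β − ψ = -44.9924°
θ_3 = φ − θ_1 − θ_2 = -90.0134° (wrapped to (-180°,180°])

-44.992 -134.994 -90.013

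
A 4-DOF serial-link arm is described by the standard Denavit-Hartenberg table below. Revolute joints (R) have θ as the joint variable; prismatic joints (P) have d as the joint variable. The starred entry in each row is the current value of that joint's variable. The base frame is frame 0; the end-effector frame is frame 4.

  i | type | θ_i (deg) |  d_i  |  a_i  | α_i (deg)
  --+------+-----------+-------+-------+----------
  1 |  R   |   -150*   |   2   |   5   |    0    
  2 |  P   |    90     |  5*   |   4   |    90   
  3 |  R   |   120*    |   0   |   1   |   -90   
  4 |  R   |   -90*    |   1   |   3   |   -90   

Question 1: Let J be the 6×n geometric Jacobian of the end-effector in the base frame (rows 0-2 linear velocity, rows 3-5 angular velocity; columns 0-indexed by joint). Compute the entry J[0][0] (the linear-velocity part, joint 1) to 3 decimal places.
axis z_0 = ẑ; lever o_n−o_0 = (-5.6112,-6.2811,7.3660)
cross product → J_v[:, 0] = (6.2811,-5.6112,0.0000)
J_ω[:, 0] = z_0
entry J[0][0] = 6.2811

6.281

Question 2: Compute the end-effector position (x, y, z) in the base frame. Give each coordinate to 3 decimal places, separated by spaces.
-5.611 -6.281 7.366

after link 1: o_1 = (-4.3301, -2.5000, 2.0000)
after link 2: o_2 = (-2.3301, -5.9641, 7.0000)
after link 3: o_3 = (-2.5801, -5.5311, 7.8660)
after link 4: o_4 = (-5.6112, -6.2811, 7.3660)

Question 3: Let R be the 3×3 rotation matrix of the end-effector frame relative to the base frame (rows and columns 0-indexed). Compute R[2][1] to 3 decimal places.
0.500

End-effector y-axis (col 1 of R) = (0.4330,-0.7500,0.5000)
R[2][1] = 0.5000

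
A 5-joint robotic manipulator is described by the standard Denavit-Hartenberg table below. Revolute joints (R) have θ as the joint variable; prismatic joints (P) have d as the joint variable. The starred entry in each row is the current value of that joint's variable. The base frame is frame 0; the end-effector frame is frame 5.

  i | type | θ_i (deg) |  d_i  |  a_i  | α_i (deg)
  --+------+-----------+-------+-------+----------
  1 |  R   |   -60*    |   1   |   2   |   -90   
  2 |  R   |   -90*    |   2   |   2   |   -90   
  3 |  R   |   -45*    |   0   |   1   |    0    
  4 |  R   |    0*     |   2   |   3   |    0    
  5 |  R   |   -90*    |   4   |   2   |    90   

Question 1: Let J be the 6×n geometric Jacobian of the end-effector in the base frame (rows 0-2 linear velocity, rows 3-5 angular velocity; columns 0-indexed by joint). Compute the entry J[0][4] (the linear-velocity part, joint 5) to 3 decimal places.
1.225

axis z_4 = (0.5000,-0.8660,-0.0000); lever o_n−o_4 = (3.2247,-2.7570,-1.4142)
cross product → J_v[:, 4] = (1.2247,0.7071,1.4142)
J_ω[:, 4] = z_4
entry J[0][4] = 1.2247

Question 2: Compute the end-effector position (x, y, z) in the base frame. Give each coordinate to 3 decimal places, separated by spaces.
after link 1: o_1 = (1.0000, -1.7321, 1.0000)
after link 2: o_2 = (2.7321, -0.7321, 3.0000)
after link 3: o_3 = (3.3444, -0.3785, 3.7071)
after link 4: o_4 = (6.1815, -1.0499, 5.8284)
after link 5: o_5 = (9.4063, -3.8069, 4.4142)

9.406 -3.807 4.414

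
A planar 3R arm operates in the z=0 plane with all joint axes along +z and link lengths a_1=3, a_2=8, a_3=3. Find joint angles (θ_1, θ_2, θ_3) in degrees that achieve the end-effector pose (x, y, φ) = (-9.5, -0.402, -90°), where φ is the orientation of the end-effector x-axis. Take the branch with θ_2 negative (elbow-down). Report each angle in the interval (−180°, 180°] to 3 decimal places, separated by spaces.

-150.590 -60.001 120.590

wrist centre = target − a_3·(cos φ, sin φ) = (-9.5000, 2.5980)
cos θ_2 = (96.9996−3²−8²)/(2·3·8) = 0.5000; θ_2 = -60.0005° (elbow-down)
β = atan2(2.5980,-9.5000) = 164.7051°; ψ = atan2(-6.9282,6.9999) = -44.7051°
θ_1 = β − ψ = 209.4102°
θ_3 = φ − θ_1 − θ_2 = 120.5904° (wrapped to (-180°,180°])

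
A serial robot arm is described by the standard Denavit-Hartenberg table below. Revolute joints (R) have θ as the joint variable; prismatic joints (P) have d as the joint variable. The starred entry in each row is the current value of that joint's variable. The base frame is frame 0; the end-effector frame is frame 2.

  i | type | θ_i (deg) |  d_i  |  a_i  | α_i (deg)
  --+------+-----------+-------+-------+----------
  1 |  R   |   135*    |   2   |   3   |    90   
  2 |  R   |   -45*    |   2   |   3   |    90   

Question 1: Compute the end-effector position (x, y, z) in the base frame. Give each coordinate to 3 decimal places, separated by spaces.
after link 1: o_1 = (-2.1213, 2.1213, 2.0000)
after link 2: o_2 = (-2.2071, 5.0355, -0.1213)

-2.207 5.036 -0.121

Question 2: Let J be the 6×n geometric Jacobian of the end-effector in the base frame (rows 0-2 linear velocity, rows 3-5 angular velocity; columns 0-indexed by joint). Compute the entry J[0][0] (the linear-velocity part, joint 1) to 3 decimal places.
axis z_0 = ẑ; lever o_n−o_0 = (-2.2071,5.0355,-0.1213)
cross product → J_v[:, 0] = (-5.0355,-2.2071,0.0000)
J_ω[:, 0] = z_0
entry J[0][0] = -5.0355

-5.036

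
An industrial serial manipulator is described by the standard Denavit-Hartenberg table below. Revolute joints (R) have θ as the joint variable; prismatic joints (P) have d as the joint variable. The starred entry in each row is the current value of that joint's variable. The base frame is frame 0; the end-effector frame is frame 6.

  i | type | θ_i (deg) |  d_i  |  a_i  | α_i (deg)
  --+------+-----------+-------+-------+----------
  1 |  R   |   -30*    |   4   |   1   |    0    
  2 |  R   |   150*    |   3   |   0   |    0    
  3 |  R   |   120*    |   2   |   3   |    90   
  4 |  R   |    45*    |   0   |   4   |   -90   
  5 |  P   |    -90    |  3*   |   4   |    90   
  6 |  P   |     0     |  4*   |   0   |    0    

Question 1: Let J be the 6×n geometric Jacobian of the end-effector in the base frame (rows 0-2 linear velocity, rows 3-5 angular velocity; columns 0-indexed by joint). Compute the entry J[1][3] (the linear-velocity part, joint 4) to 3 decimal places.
1.837

axis z_3 = (-0.8660,0.5000,0.0000); lever o_n−o_3 = (-2.4034,3.8371,2.1213)
cross product → J_v[:, 3] = (1.0607,1.8371,-2.1213)
J_ω[:, 3] = z_3
entry J[1][3] = 1.8371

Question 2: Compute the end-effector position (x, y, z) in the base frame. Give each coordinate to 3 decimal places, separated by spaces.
-3.037 0.739 11.121

after link 1: o_1 = (0.8660, -0.5000, 4.0000)
after link 2: o_2 = (0.8660, -0.5000, 7.0000)
after link 3: o_3 = (-0.6340, -3.0981, 9.0000)
after link 4: o_4 = (-2.0482, -5.5476, 11.8284)
after link 5: o_5 = (-4.4516, -1.7104, 13.9497)
after link 6: o_6 = (-3.0374, 0.7390, 11.1213)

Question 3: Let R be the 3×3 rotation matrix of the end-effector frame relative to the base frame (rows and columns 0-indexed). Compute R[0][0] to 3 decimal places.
End-effector x-axis (col 0 of R) = (-0.8660,0.5000,0.0000)
R[0][0] = -0.8660

-0.866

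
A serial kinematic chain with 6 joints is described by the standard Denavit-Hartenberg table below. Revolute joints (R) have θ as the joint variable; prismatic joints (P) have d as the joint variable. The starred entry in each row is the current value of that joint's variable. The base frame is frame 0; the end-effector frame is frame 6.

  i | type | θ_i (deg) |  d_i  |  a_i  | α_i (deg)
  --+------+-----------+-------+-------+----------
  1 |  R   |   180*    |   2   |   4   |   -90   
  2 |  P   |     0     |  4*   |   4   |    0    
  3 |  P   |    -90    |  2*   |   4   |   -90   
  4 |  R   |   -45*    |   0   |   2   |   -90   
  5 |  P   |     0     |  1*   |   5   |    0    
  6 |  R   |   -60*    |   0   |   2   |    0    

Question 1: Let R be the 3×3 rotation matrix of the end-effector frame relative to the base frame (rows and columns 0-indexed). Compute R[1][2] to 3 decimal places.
End-effector z-axis (col 2 of R) = (-0.0000,0.7071,0.7071)
R[1][2] = 0.7071

0.707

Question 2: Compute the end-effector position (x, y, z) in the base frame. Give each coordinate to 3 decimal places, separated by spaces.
-9.732 -10.950 12.364

after link 1: o_1 = (-4.0000, 0.0000, 2.0000)
after link 2: o_2 = (-8.0000, -4.0000, 2.0000)
after link 3: o_3 = (-8.0000, -6.0000, 6.0000)
after link 4: o_4 = (-8.0000, -7.4142, 7.4142)
after link 5: o_5 = (-8.0000, -10.2426, 11.6569)
after link 6: o_6 = (-9.7321, -10.9497, 12.3640)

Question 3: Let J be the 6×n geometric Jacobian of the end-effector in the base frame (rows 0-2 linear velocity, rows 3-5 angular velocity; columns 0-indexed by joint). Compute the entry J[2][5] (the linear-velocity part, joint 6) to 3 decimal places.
axis z_5 = (-0.0000,0.7071,0.7071); lever o_n−o_5 = (-1.7321,-0.7071,0.7071)
cross product → J_v[:, 5] = (1.0000,-1.2247,1.2247)
J_ω[:, 5] = z_5
entry J[2][5] = 1.2247

1.225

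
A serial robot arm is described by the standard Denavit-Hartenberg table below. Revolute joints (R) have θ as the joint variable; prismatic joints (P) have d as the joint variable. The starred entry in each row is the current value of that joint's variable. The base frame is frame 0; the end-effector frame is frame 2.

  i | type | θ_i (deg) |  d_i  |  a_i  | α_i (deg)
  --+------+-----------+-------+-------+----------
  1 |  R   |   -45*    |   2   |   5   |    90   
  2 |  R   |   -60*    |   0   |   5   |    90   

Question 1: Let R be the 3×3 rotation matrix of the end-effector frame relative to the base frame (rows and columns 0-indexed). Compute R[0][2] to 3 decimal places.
End-effector z-axis (col 2 of R) = (-0.6124,0.6124,-0.5000)
R[0][2] = -0.6124

-0.612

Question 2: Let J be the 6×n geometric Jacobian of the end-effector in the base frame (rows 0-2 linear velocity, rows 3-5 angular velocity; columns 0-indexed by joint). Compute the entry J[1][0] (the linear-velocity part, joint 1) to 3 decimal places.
5.303

axis z_0 = ẑ; lever o_n−o_0 = (5.3033,-5.3033,-2.3301)
cross product → J_v[:, 0] = (5.3033,5.3033,-0.0000)
J_ω[:, 0] = z_0
entry J[1][0] = 5.3033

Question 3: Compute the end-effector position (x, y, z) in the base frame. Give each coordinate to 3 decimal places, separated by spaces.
5.303 -5.303 -2.330

after link 1: o_1 = (3.5355, -3.5355, 2.0000)
after link 2: o_2 = (5.3033, -5.3033, -2.3301)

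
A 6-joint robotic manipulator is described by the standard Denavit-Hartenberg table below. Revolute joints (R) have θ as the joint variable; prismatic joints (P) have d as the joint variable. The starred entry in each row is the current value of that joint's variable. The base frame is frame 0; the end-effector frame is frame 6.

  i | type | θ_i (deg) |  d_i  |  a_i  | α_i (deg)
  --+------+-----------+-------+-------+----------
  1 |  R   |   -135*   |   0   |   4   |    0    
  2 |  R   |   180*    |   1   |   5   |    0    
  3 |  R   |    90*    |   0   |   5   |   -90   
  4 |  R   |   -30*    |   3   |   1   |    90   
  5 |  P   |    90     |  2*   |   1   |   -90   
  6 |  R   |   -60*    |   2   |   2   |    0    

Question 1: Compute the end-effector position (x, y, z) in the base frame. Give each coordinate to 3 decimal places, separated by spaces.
-4.432 -1.225 3.732

after link 1: o_1 = (-2.8284, -2.8284, 0.0000)
after link 2: o_2 = (0.7071, 0.7071, 1.0000)
after link 3: o_3 = (-2.8284, 4.2426, 1.0000)
after link 4: o_4 = (-5.5621, 2.7337, 1.5000)
after link 5: o_5 = (-5.5621, 1.3195, 3.2321)
after link 6: o_6 = (-4.4321, -1.2247, 3.7321)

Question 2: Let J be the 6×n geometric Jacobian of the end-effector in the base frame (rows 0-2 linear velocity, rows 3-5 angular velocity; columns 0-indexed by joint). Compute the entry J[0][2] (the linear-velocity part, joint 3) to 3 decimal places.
1.932

axis z_2 = (0.0000,0.0000,1.0000); lever o_n−o_2 = (-5.1392,-1.9319,2.7321)
cross product → J_v[:, 2] = (1.9319,-5.1392,0.0000)
J_ω[:, 2] = z_2
entry J[0][2] = 1.9319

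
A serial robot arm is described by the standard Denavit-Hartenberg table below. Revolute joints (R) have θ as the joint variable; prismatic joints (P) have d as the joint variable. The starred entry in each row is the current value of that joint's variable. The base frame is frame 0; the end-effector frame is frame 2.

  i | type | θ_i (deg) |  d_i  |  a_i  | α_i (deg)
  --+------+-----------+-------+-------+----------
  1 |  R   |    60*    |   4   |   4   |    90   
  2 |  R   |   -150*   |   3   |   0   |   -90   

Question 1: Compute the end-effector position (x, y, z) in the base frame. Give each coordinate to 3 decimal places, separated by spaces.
4.598 1.964 4.000

after link 1: o_1 = (2.0000, 3.4641, 4.0000)
after link 2: o_2 = (4.5981, 1.9641, 4.0000)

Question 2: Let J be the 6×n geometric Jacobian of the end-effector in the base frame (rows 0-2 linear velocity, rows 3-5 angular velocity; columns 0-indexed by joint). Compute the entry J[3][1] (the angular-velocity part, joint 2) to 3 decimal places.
0.866

axis z_1 = (0.8660,-0.5000,0.0000); lever o_n−o_1 = (2.5981,-1.5000,0.0000)
cross product → J_v[:, 1] = (0.0000,0.0000,-0.0000)
J_ω[:, 1] = z_1
entry J[3][1] = 0.8660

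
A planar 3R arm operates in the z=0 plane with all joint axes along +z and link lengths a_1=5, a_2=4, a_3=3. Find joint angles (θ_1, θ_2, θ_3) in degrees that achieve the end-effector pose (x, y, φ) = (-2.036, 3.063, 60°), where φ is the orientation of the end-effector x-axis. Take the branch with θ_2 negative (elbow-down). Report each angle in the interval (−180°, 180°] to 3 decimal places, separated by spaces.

-135.007 -134.992 -30.000

wrist centre = target − a_3·(cos φ, sin φ) = (-3.5360, 0.4649)
cos θ_2 = (12.7195−5²−4²)/(2·5·4) = -0.7070; θ_2 = -134.9925° (elbow-down)
β = atan2(0.4649,-3.5360) = 172.5095°; ψ = atan2(-2.8288,2.1719) = -52.4830°
θ_1 = β − ψ = 224.9926°
θ_3 = φ − θ_1 − θ_2 = -30.0001° (wrapped to (-180°,180°])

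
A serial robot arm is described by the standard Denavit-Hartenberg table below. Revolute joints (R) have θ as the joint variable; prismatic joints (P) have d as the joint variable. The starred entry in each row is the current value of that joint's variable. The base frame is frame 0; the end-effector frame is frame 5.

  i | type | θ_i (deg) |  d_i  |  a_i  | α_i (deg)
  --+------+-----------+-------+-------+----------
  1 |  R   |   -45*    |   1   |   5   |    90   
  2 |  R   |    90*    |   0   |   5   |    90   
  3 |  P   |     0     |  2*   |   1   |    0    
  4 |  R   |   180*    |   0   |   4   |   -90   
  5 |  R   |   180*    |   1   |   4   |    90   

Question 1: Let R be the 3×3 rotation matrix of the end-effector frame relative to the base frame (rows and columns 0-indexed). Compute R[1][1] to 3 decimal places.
0.707

End-effector y-axis (col 1 of R) = (0.7071,0.7071,-0.0000)
R[1][1] = 0.7071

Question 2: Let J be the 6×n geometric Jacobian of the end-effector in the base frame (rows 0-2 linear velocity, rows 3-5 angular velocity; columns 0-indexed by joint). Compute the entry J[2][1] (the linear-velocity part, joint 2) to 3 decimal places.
axis z_1 = (-0.7071,-0.7071,0.0000); lever o_n−o_1 = (2.1213,-0.7071,6.0000)
cross product → J_v[:, 1] = (-4.2426,4.2426,2.0000)
J_ω[:, 1] = z_1
entry J[2][1] = 2.0000

2.000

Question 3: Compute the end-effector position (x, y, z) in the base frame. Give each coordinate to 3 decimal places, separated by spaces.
5.657 -4.243 7.000

after link 1: o_1 = (3.5355, -3.5355, 1.0000)
after link 2: o_2 = (3.5355, -3.5355, 6.0000)
after link 3: o_3 = (4.9497, -4.9497, 7.0000)
after link 4: o_4 = (4.9497, -4.9497, 3.0000)
after link 5: o_5 = (5.6569, -4.2426, 7.0000)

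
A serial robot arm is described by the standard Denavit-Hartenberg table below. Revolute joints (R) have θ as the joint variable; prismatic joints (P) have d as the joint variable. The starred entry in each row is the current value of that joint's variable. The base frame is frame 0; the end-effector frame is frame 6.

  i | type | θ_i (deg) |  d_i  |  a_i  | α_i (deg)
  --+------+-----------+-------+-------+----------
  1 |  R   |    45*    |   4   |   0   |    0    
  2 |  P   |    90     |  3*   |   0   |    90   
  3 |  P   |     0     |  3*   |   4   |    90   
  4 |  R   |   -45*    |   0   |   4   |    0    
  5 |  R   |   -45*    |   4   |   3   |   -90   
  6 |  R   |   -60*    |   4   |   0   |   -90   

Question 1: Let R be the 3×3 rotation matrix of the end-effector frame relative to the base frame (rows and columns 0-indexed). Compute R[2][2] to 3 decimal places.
End-effector z-axis (col 2 of R) = (-0.6124,-0.6124,0.5000)
R[2][2] = 0.5000

0.500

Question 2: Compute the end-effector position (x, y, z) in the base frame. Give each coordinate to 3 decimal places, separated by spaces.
-9.657 5.657 3.000

after link 1: o_1 = (0.0000, 0.0000, 4.0000)
after link 2: o_2 = (0.0000, 0.0000, 7.0000)
after link 3: o_3 = (-0.7071, 4.9497, 7.0000)
after link 4: o_4 = (-4.7071, 4.9497, 7.0000)
after link 5: o_5 = (-6.8284, 2.8284, 3.0000)
after link 6: o_6 = (-9.6569, 5.6569, 3.0000)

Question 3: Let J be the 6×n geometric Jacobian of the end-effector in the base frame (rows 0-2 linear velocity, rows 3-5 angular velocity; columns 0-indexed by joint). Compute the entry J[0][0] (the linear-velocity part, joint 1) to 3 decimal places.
axis z_0 = ẑ; lever o_n−o_0 = (-9.6569,5.6569,3.0000)
cross product → J_v[:, 0] = (-5.6569,-9.6569,0.0000)
J_ω[:, 0] = z_0
entry J[0][0] = -5.6569

-5.657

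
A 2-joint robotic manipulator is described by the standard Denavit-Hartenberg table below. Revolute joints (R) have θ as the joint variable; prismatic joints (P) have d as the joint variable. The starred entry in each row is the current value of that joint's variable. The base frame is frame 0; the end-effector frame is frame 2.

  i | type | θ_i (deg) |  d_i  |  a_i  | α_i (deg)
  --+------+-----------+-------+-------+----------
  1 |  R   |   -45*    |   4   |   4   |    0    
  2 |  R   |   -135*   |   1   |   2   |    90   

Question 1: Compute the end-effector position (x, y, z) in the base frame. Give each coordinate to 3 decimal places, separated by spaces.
after link 1: o_1 = (2.8284, -2.8284, 4.0000)
after link 2: o_2 = (0.8284, -2.8284, 5.0000)

0.828 -2.828 5.000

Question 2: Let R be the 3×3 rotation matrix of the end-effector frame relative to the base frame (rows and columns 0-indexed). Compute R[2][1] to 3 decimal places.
1.000

End-effector y-axis (col 1 of R) = (0.0000,-0.0000,1.0000)
R[2][1] = 1.0000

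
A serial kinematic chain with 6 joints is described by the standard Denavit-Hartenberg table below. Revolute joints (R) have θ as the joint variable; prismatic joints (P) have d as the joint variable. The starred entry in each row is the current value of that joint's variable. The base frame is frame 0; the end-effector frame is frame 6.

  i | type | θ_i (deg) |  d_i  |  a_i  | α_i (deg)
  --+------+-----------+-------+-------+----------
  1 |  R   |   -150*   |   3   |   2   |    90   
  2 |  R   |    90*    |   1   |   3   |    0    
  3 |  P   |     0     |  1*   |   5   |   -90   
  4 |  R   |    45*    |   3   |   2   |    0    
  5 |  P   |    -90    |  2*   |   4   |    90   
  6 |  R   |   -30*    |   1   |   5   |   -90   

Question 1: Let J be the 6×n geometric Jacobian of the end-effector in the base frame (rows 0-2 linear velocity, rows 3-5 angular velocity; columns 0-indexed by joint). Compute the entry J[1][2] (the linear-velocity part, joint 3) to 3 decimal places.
prismatic axis z_2 = (-0.5000,0.8660,0.0000)
J_v[:, 2] = z_2; J_ω[:, 2] = (0,0,0)
entry J[1][2] = 0.8660

0.866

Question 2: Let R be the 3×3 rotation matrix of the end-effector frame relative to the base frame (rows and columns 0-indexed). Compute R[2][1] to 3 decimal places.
0.707

End-effector y-axis (col 1 of R) = (0.3536,-0.6124,0.7071)
R[2][1] = 0.7071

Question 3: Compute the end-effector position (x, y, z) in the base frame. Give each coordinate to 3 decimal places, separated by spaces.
after link 1: o_1 = (-1.7321, -1.0000, 3.0000)
after link 2: o_2 = (-2.2321, -0.1340, 6.0000)
after link 3: o_3 = (-2.7321, 0.7321, 11.0000)
after link 4: o_4 = (0.5731, 1.0073, 12.4142)
after link 5: o_5 = (0.8910, 4.4568, 15.2426)
after link 6: o_6 = (-3.1586, 6.4708, 17.5974)

-3.159 6.471 17.597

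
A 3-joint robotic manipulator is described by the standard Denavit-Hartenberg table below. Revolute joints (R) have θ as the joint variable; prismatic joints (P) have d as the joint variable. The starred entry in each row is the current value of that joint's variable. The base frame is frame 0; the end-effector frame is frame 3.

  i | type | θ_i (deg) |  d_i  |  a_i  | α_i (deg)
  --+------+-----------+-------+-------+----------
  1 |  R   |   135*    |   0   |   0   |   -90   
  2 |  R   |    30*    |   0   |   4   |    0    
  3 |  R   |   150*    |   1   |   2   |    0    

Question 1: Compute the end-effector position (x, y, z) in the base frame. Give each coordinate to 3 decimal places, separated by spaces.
-1.742 0.328 -2.000

after link 1: o_1 = (0.0000, 0.0000, 0.0000)
after link 2: o_2 = (-2.4495, 2.4495, -2.0000)
after link 3: o_3 = (-1.7424, 0.3282, -2.0000)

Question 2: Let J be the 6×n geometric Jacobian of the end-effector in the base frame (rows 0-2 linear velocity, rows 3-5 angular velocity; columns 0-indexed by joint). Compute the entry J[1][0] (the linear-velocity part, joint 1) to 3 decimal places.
-1.742

axis z_0 = ẑ; lever o_n−o_0 = (-1.7424,0.3282,-2.0000)
cross product → J_v[:, 0] = (-0.3282,-1.7424,0.0000)
J_ω[:, 0] = z_0
entry J[1][0] = -1.7424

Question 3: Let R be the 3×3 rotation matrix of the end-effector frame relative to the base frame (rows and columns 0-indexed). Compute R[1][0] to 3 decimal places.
-0.707

End-effector x-axis (col 0 of R) = (0.7071,-0.7071,0.0000)
R[1][0] = -0.7071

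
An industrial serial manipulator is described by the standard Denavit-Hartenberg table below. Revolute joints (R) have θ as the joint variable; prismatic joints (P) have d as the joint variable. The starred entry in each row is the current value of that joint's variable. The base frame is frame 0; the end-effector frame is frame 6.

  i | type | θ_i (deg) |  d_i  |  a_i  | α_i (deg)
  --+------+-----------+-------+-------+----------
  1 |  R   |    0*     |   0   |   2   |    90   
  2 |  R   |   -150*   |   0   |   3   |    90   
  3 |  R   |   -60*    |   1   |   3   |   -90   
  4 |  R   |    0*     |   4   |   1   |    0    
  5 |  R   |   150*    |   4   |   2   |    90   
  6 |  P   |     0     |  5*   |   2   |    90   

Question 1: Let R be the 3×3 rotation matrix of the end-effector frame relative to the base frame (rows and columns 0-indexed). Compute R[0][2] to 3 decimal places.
End-effector z-axis (col 2 of R) = (0.7500,0.5000,0.4330)
R[0][2] = 0.7500

0.750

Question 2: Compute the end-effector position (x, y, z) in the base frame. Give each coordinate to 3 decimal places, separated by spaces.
after link 1: o_1 = (2.0000, 0.0000, 0.0000)
after link 2: o_2 = (-0.5981, -0.0000, -1.5000)
after link 3: o_3 = (-2.3971, 2.5981, -1.3840)
after link 4: o_4 = (-5.8301, 1.4641, -3.3660)
after link 5: o_5 = (-7.5801, -2.0359, -5.5311)
after link 6: o_6 = (-5.2476, -1.3708, -10.3391)

-5.248 -1.371 -10.339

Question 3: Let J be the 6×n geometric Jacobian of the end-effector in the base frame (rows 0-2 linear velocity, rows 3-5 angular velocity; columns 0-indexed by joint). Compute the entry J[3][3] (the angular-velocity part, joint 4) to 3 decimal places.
axis z_3 = (-0.7500,-0.5000,-0.4330); lever o_n−o_3 = (-2.8505,-3.9689,-8.9551)
cross product → J_v[:, 3] = (2.7590,-5.4821,1.5514)
J_ω[:, 3] = z_3
entry J[3][3] = -0.7500

-0.750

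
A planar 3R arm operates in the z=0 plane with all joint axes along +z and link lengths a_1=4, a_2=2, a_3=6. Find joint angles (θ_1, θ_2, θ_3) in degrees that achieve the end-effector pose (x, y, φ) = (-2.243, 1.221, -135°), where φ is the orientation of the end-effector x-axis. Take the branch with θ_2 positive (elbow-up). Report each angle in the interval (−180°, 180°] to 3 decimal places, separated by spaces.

wrist centre = target − a_3·(cos φ, sin φ) = (1.9996, 5.4636)
cos θ_2 = (33.8499−4²−2²)/(2·4·2) = 0.8656; θ_2 = 30.0463° (elbow-up)
β = atan2(5.4636,1.9996) = 69.8979°; ψ = atan2(1.0014,5.7312) = 9.9110°
θ_1 = β − ψ = 59.9868°
θ_3 = φ − θ_1 − θ_2 = 134.9669° (wrapped to (-180°,180°])

59.987 30.046 134.967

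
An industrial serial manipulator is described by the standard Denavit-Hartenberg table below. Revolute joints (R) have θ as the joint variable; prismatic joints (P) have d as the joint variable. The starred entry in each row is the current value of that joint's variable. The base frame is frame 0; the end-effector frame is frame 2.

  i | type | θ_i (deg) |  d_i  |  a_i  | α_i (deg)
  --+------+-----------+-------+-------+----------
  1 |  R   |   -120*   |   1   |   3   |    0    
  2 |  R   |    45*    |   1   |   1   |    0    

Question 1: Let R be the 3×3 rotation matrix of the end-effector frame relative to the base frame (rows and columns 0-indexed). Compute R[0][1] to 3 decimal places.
End-effector y-axis (col 1 of R) = (0.9659,0.2588,0.0000)
R[0][1] = 0.9659

0.966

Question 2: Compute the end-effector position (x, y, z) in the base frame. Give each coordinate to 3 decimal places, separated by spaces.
after link 1: o_1 = (-1.5000, -2.5981, 1.0000)
after link 2: o_2 = (-1.2412, -3.5640, 2.0000)

-1.241 -3.564 2.000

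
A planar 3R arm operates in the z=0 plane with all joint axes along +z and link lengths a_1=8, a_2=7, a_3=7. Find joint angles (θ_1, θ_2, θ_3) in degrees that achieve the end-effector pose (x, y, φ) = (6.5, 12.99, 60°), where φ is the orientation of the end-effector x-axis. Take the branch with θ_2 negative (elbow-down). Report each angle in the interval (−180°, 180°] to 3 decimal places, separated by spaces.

120.000 -120.003 60.003

wrist centre = target − a_3·(cos φ, sin φ) = (3.0000, 6.9278)
cos θ_2 = (56.9947−8²−7²)/(2·8·7) = -0.5000; θ_2 = -120.0031° (elbow-down)
β = atan2(6.9278,3.0000) = 66.5856°; ψ = atan2(-6.0620,4.4997) = -53.4144°
θ_1 = β − ψ = 120.0000°
θ_3 = φ − θ_1 − θ_2 = 60.0031° (wrapped to (-180°,180°])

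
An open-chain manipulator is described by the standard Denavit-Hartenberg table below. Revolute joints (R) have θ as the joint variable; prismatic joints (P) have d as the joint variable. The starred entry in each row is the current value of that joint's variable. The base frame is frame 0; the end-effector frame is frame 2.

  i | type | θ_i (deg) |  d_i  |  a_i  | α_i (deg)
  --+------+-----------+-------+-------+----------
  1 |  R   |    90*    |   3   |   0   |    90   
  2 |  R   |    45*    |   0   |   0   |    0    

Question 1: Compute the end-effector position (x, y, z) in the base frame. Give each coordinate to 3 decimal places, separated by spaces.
0.000 0.000 3.000

after link 1: o_1 = (0.0000, 0.0000, 3.0000)
after link 2: o_2 = (0.0000, 0.0000, 3.0000)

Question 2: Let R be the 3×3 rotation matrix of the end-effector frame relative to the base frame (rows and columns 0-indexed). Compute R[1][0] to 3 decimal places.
End-effector x-axis (col 0 of R) = (0.0000,0.7071,0.7071)
R[1][0] = 0.7071

0.707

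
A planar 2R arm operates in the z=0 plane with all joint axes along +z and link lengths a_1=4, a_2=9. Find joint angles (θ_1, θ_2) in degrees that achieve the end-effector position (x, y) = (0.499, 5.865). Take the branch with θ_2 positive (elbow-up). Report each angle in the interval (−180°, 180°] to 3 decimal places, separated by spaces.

cos θ_2 = (34.6472−4²−9²)/(2·4·9) = -0.8660; θ_2 = 149.9983° (elbow-up)
β = atan2(5.8650,0.4990) = 85.1369°; ψ = atan2(4.5002,-3.7941) = 130.1339°
θ_1 = β − ψ = -44.9970°

-44.997 149.998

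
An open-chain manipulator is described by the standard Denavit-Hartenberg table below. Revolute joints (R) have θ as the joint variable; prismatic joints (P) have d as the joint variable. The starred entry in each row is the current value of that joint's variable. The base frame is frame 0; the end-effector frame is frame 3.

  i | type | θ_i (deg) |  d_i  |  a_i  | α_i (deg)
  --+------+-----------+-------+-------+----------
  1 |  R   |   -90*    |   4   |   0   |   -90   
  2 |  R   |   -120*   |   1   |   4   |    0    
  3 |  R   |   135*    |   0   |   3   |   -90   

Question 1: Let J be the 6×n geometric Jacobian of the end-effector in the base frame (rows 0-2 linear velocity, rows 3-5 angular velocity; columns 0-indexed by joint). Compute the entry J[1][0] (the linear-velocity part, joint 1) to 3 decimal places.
axis z_0 = ẑ; lever o_n−o_0 = (1.0000,-0.8978,6.6876)
cross product → J_v[:, 0] = (0.8978,1.0000,-0.0000)
J_ω[:, 0] = z_0
entry J[1][0] = 1.0000

1.000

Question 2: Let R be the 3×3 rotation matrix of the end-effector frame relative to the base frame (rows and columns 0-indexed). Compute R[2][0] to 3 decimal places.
End-effector x-axis (col 0 of R) = (0.0000,-0.9659,-0.2588)
R[2][0] = -0.2588

-0.259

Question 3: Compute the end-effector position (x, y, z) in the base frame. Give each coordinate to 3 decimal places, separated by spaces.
after link 1: o_1 = (0.0000, 0.0000, 4.0000)
after link 2: o_2 = (1.0000, 2.0000, 7.4641)
after link 3: o_3 = (1.0000, -0.8978, 6.6876)

1.000 -0.898 6.688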